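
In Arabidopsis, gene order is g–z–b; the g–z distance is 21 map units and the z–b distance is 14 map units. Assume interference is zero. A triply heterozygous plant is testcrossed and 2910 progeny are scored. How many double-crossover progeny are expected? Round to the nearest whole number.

Map distances give recombination frequencies of 0.210 and 0.140 for the two intervals.
With no interference, expected double-crossover frequency = 0.210 × 0.140 = 0.02940.
Expected number = 0.02940 × 2910 = 85.55 ≈ 86.

86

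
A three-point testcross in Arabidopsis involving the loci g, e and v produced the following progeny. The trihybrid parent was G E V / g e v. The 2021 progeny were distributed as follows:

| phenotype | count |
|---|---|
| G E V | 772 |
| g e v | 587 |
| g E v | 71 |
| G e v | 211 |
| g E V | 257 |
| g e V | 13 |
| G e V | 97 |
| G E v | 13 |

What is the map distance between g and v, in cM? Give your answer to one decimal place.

The two rarest classes, G E v and g e V, are the double crossovers. Comparing them with the parentals, only the v allele has switched, so v is the middle locus and the order is e – v – g.
Crossovers in the v–g interval produce the single-crossover classes g E V and G e v (257 + 211 = 468) plus the double crossovers (26).
RF(v–g) = (468 + 26) / 2021 = 494/2021 = 0.2444 → 24.4 cM.

24.4 cM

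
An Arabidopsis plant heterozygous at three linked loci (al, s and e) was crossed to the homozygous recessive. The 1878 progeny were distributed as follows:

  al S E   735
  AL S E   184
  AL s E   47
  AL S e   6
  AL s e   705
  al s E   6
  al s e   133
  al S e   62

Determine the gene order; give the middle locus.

The two most frequent reciprocal classes, AL s e and al S E, are the parental types, so the F1 was AL s e / al S E.
The two rarest classes, AL S e and al s E, are the double crossovers. Comparing them with the parentals, only the s allele has switched, so s is the middle locus and the order is al – s – e.

s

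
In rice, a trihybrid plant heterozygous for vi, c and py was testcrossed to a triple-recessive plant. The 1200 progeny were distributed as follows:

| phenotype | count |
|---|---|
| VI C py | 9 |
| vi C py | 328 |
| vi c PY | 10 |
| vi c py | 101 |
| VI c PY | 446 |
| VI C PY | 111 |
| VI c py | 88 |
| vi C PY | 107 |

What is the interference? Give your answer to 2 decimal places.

0.54

The two most frequent reciprocal classes, vi C py and VI c PY, are the parental types, so the F1 was vi C py / VI c PY.
The two rarest classes, VI C py and vi c PY, are the double crossovers. Comparing them with the parentals, only the vi allele has switched, so vi is the middle locus and the order is c – vi – py.
c–vi: (212 + 19)/1200 = 0.1925; vi–py: (195 + 19)/1200 = 0.1783.
Expected DCO frequency = 0.1925 × 0.1783 ≈ 0.03432; observed = 19/1200 ≈ 0.01583.
Coefficient of coincidence = 0.01583/0.03432 ≈ 0.46; interference = 1 − 0.46 = 0.54.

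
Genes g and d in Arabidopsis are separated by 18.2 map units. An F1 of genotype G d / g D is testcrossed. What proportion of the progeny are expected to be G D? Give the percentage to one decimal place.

A map distance of 18.2 map units corresponds to a recombination frequency of 0.182.
The F1 is G d / g D, so G D is a recombinant gamete class with expected frequency r/2 = 0.182/2 = 0.0910.
That is 0.0910 = 9.1% of the progeny.

9.1%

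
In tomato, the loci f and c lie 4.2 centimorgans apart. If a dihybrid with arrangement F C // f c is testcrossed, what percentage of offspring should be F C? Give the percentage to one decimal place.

47.9%

A map distance of 4.2 centimorgans corresponds to a recombination frequency of 0.042.
The F1 is F C / f c, so F C is a parental gamete class with expected frequency (1 − r)/2 = 0.958/2 = 0.4790.
That is 0.4790 = 47.9% of the progeny.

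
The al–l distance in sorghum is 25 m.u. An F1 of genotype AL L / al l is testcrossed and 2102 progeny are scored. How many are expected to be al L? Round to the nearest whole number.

263

A map distance of 25 m.u. corresponds to a recombination frequency of 0.250.
The F1 is AL L / al l, so al L is a recombinant gamete class with expected frequency r/2 = 0.250/2 = 0.1250.
Expected number = 0.1250 × 2102 = 262.75 ≈ 263.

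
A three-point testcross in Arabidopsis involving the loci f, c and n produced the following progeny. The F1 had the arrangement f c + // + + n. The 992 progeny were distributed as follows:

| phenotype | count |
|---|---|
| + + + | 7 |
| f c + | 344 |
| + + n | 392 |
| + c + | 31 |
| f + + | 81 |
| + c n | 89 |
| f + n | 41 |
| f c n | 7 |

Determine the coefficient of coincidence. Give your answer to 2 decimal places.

The two rarest classes, f c n and + + +, are the double crossovers. Comparing them with the parentals, only the n allele has switched, so n is the middle locus and the order is c – n – f.
c–n: (170 + 14)/992 = 0.1855; n–f: (72 + 14)/992 = 0.0867.
Expected DCO frequency = 0.1855 × 0.0867 ≈ 0.01608; observed = 14/992 ≈ 0.01411.
Coefficient of coincidence = 0.01411/0.01608 ≈ 0.88.

0.88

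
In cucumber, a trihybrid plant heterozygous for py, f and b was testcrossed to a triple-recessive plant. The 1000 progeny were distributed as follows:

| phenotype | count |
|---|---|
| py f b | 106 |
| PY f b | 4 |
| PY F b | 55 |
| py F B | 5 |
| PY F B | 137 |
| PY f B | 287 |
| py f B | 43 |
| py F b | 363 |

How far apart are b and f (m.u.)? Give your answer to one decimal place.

25.2 m.u.

The two most frequent reciprocal classes, PY f B and py F b, are the parental types, so the F1 was PY f B / py F b.
The two rarest classes, PY f b and py F B, are the double crossovers. Comparing them with the parentals, only the b allele has switched, so b is the middle locus and the order is py – b – f.
Crossovers in the b–f interval produce the single-crossover classes PY F B and py f b (137 + 106 = 243) plus the double crossovers (9).
RF(b–f) = (243 + 9) / 1000 = 252/1000 = 0.2520 → 25.2 m.u.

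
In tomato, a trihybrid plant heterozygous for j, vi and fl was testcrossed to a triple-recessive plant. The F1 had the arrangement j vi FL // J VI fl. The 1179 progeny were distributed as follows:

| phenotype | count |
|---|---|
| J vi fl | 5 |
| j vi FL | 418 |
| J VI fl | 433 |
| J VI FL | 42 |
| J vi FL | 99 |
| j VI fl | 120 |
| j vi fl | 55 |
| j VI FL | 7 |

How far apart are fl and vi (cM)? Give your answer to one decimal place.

9.2 cM

The two rarest classes, j VI FL and J vi fl, are the double crossovers. Comparing them with the parentals, only the vi allele has switched, so vi is the middle locus and the order is fl – vi – j.
Crossovers in the fl–vi interval produce the single-crossover classes j vi fl and J VI FL (55 + 42 = 97) plus the double crossovers (12).
RF(fl–vi) = (97 + 12) / 1179 = 109/1179 = 0.0925 → 9.2 cM.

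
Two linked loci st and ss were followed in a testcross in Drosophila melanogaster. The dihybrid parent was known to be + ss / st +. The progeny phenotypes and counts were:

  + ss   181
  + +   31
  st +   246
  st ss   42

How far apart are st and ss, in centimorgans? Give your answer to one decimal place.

14.6 centimorgans

The recombinant classes are + + and st ss: 31 + 42 = 73.
Recombination frequency = 73/500 = 0.1460 ≈ 14.6%, i.e. 14.6 centimorgans.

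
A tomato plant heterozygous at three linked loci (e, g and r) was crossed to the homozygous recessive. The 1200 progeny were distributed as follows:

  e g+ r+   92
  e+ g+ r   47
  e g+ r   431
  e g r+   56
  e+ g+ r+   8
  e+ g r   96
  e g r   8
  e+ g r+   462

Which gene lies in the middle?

The two most frequent reciprocal classes, e g+ r and e+ g r+, are the parental types, so the F1 was e g+ r / e+ g r+.
The two rarest classes, e g r and e+ g+ r+, are the double crossovers. Comparing them with the parentals, only the g allele has switched, so g is the middle locus and the order is r – g – e.

g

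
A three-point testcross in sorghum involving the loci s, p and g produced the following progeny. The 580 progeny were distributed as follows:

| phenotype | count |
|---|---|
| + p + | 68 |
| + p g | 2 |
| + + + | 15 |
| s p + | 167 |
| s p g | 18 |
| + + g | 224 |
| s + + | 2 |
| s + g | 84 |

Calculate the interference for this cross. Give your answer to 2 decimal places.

The two most frequent reciprocal classes, + + g and s p +, are the parental types, so the F1 was + + g / s p +.
The two rarest classes, + p g and s + +, are the double crossovers. Comparing them with the parentals, only the p allele has switched, so p is the middle locus and the order is g – p – s.
g–p: (33 + 4)/580 = 0.0638; p–s: (152 + 4)/580 = 0.2690.
Expected DCO frequency = 0.0638 × 0.2690 ≈ 0.01716; observed = 4/580 ≈ 0.00690.
Coefficient of coincidence = 0.00690/0.01716 ≈ 0.40; interference = 1 − 0.40 = 0.60.

0.60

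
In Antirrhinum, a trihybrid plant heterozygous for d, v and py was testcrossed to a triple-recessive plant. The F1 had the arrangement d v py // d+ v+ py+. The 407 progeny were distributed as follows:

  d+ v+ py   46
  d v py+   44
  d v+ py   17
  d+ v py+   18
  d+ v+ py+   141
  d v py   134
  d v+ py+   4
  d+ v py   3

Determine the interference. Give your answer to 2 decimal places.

The two rarest classes, d+ v py and d v+ py+, are the double crossovers. Comparing them with the parentals, only the d allele has switched, so d is the middle locus and the order is v – d – py.
v–d: (35 + 7)/407 = 0.1032; d–py: (90 + 7)/407 = 0.2383.
Expected DCO frequency = 0.1032 × 0.2383 ≈ 0.02459; observed = 7/407 ≈ 0.01720.
Coefficient of coincidence = 0.01720/0.02459 ≈ 0.70; interference = 1 − 0.70 = 0.30.

0.30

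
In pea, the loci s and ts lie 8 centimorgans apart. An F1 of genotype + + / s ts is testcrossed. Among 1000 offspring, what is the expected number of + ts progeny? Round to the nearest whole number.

40

A map distance of 8 centimorgans corresponds to a recombination frequency of 0.080.
The F1 is + + / s ts, so + ts is a recombinant gamete class with expected frequency r/2 = 0.080/2 = 0.0400.
Expected number = 0.0400 × 1000 = 40.00 ≈ 40.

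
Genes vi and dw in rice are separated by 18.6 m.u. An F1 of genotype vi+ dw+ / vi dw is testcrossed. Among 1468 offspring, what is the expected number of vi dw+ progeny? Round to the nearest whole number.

A map distance of 18.6 m.u. corresponds to a recombination frequency of 0.186.
The F1 is vi+ dw+ / vi dw, so vi dw+ is a recombinant gamete class with expected frequency r/2 = 0.186/2 = 0.0930.
Expected number = 0.0930 × 1468 = 136.52 ≈ 137.

137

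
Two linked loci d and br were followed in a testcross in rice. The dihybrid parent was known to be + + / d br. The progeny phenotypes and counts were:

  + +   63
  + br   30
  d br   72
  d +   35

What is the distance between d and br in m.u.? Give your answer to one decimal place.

The recombinant classes are + br and d +: 30 + 35 = 65.
Recombination frequency = 65/200 = 0.3250 ≈ 32.5%, i.e. 32.5 m.u.

32.5 m.u.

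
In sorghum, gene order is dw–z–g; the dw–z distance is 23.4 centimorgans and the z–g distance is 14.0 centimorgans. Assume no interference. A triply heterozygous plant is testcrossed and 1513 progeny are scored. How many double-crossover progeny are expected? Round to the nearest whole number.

50

Map distances give recombination frequencies of 0.234 and 0.140 for the two intervals.
With no interference, expected double-crossover frequency = 0.234 × 0.140 = 0.03276.
Expected number = 0.03276 × 1513 = 49.57 ≈ 50.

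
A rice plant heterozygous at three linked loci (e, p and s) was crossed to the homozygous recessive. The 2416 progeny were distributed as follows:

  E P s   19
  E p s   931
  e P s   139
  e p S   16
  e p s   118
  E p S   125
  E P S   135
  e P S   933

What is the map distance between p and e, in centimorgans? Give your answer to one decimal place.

The two most frequent reciprocal classes, E p s and e P S, are the parental types, so the F1 was E p s / e P S.
The two rarest classes, E P s and e p S, are the double crossovers. Comparing them with the parentals, only the p allele has switched, so p is the middle locus and the order is e – p – s.
Crossovers in the e–p interval produce the single-crossover classes e p s and E P S (118 + 135 = 253) plus the double crossovers (35).
RF(e–p) = (253 + 35) / 2416 = 288/2416 = 0.1192 → 11.9 centimorgans.

11.9 centimorgans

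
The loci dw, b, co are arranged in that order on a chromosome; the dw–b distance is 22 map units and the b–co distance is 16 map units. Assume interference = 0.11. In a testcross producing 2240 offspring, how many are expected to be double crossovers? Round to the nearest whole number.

70

Map distances give recombination frequencies of 0.220 and 0.160 for the two intervals.
With interference 0.11 (so coincidence = 0.89), expected double-crossover frequency = 0.220 × 0.160 × 0.89 = 0.03133.
Expected number = 0.03133 × 2240 = 70.17 ≈ 70.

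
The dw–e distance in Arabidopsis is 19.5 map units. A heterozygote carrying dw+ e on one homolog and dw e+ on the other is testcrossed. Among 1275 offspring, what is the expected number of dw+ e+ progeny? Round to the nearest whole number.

A map distance of 19.5 map units corresponds to a recombination frequency of 0.195.
The F1 is dw+ e / dw e+, so dw+ e+ is a recombinant gamete class with expected frequency r/2 = 0.195/2 = 0.0975.
Expected number = 0.0975 × 1275 = 124.31 ≈ 124.

124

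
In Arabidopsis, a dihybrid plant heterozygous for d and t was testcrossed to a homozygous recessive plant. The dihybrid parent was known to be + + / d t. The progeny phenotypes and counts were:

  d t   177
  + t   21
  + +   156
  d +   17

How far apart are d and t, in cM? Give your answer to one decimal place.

The recombinant classes are + t and d +: 21 + 17 = 38.
Recombination frequency = 38/371 = 0.1024 ≈ 10.2%, i.e. 10.2 cM.

10.2 cM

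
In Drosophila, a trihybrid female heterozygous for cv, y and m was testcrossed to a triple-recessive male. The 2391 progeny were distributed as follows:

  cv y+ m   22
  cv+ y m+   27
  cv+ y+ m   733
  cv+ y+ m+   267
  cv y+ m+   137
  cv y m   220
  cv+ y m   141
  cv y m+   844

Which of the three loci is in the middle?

The two most frequent reciprocal classes, cv+ y+ m and cv y m+, are the parental types, so the F1 was cv+ y+ m / cv y m+.
The two rarest classes, cv y+ m and cv+ y m+, are the double crossovers. Comparing them with the parentals, only the cv allele has switched, so cv is the middle locus and the order is y – cv – m.

cv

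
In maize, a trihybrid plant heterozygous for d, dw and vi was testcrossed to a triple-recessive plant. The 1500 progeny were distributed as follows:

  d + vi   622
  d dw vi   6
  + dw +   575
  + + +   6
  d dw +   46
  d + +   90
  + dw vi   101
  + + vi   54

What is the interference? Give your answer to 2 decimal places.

The two most frequent reciprocal classes, + dw + and d + vi, are the parental types, so the F1 was + dw + / d + vi.
The two rarest classes, + + + and d dw vi, are the double crossovers. Comparing them with the parentals, only the dw allele has switched, so dw is the middle locus and the order is vi – dw – d.
vi–dw: (191 + 12)/1500 = 0.1353; dw–d: (100 + 12)/1500 = 0.0747.
Expected DCO frequency = 0.1353 × 0.0747 ≈ 0.01011; observed = 12/1500 ≈ 0.00800.
Coefficient of coincidence = 0.00800/0.01011 ≈ 0.79; interference = 1 − 0.79 = 0.21.

0.21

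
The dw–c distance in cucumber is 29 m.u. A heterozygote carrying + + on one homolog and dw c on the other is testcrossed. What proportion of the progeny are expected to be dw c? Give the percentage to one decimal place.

A map distance of 29 m.u. corresponds to a recombination frequency of 0.290.
The F1 is + + / dw c, so dw c is a parental gamete class with expected frequency (1 − r)/2 = 0.710/2 = 0.3550.
That is 0.3550 = 35.5% of the progeny.

35.5%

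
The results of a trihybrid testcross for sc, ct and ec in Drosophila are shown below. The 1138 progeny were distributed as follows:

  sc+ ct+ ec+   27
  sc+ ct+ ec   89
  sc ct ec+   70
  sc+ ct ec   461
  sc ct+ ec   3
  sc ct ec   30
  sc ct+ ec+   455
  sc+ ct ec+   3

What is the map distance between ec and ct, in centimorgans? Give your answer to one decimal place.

The two most frequent reciprocal classes, sc ct+ ec+ and sc+ ct ec, are the parental types, so the F1 was sc ct+ ec+ / sc+ ct ec.
The two rarest classes, sc ct+ ec and sc+ ct ec+, are the double crossovers. Comparing them with the parentals, only the ec allele has switched, so ec is the middle locus and the order is sc – ec – ct.
Crossovers in the ec–ct interval produce the single-crossover classes sc ct ec+ and sc+ ct+ ec (70 + 89 = 159) plus the double crossovers (6).
RF(ec–ct) = (159 + 6) / 1138 = 165/1138 = 0.1450 → 14.5 centimorgans.

14.5 centimorgans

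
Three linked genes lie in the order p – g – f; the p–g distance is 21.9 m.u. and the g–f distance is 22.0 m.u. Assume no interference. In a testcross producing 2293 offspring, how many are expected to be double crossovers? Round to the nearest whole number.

Map distances give recombination frequencies of 0.219 and 0.220 for the two intervals.
With no interference, expected double-crossover frequency = 0.219 × 0.220 = 0.04818.
Expected number = 0.04818 × 2293 = 110.48 ≈ 110.

110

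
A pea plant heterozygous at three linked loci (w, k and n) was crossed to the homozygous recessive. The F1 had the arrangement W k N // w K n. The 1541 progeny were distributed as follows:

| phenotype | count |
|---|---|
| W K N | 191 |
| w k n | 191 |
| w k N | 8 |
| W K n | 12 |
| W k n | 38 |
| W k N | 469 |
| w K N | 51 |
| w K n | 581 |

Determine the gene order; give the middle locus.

w

The two rarest classes, w k N and W K n, are the double crossovers. Comparing them with the parentals, only the w allele has switched, so w is the middle locus and the order is n – w – k.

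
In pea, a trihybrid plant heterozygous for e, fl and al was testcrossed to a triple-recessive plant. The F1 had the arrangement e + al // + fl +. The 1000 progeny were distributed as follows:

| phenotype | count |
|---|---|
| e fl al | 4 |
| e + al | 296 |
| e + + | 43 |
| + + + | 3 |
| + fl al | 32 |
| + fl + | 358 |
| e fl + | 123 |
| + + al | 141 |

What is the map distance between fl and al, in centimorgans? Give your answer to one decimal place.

The two rarest classes, e fl al and + + +, are the double crossovers. Comparing them with the parentals, only the fl allele has switched, so fl is the middle locus and the order is e – fl – al.
Crossovers in the fl–al interval produce the single-crossover classes e + + and + fl al (43 + 32 = 75) plus the double crossovers (7).
RF(fl–al) = (75 + 7) / 1000 = 82/1000 = 0.0820 → 8.2 centimorgans.

8.2 centimorgans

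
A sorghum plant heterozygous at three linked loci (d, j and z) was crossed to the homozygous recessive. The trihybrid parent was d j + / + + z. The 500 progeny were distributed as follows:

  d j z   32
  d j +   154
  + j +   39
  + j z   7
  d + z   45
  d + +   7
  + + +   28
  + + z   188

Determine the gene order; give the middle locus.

The two rarest classes, d + + and + j z, are the double crossovers. Comparing them with the parentals, only the j allele has switched, so j is the middle locus and the order is z – j – d.

j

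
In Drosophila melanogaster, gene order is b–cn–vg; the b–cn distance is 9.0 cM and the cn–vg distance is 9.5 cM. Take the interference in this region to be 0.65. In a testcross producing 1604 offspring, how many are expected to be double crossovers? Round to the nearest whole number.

5

Map distances give recombination frequencies of 0.090 and 0.095 for the two intervals.
With interference 0.65 (so coincidence = 0.35), expected double-crossover frequency = 0.090 × 0.095 × 0.35 = 0.00299.
Expected number = 0.00299 × 1604 = 4.80 ≈ 5.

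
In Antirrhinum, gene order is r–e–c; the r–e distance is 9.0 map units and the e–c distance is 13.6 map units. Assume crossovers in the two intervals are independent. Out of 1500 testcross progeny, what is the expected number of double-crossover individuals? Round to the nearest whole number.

18

Map distances give recombination frequencies of 0.090 and 0.136 for the two intervals.
With no interference, expected double-crossover frequency = 0.090 × 0.136 = 0.01224.
Expected number = 0.01224 × 1500 = 18.36 ≈ 18.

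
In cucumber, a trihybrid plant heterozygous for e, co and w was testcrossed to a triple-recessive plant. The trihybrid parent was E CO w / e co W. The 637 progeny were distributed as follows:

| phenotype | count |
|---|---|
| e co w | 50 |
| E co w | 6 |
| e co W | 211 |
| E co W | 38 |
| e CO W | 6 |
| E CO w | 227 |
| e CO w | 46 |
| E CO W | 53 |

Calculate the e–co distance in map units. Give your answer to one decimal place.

15.1 map units

The two rarest classes, E co w and e CO W, are the double crossovers. Comparing them with the parentals, only the co allele has switched, so co is the middle locus and the order is w – co – e.
Crossovers in the co–e interval produce the single-crossover classes e CO w and E co W (46 + 38 = 84) plus the double crossovers (12).
RF(co–e) = (84 + 12) / 637 = 96/637 = 0.1507 → 15.1 map units.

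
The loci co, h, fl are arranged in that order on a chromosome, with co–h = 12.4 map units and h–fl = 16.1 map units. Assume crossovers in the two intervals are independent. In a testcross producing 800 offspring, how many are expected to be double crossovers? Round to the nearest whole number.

16

Map distances give recombination frequencies of 0.124 and 0.161 for the two intervals.
With no interference, expected double-crossover frequency = 0.124 × 0.161 = 0.01996.
Expected number = 0.01996 × 800 = 15.97 ≈ 16.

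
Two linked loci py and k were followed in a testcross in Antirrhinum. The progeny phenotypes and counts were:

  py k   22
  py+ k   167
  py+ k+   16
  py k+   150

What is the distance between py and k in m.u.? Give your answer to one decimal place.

10.7 m.u.

The two most frequent classes, py+ k (167) and py k+ (150), are the parental types, so the F1 was py+ k / py k+.
The recombinant classes are py+ k+ and py k: 16 + 22 = 38.
Recombination frequency = 38/355 = 0.1070 ≈ 10.7%, i.e. 10.7 m.u.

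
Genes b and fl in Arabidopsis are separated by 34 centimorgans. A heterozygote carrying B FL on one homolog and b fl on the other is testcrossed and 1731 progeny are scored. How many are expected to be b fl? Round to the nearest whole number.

A map distance of 34 centimorgans corresponds to a recombination frequency of 0.340.
The F1 is B FL / b fl, so b fl is a parental gamete class with expected frequency (1 − r)/2 = 0.660/2 = 0.3300.
Expected number = 0.3300 × 1731 = 571.23 ≈ 571.

571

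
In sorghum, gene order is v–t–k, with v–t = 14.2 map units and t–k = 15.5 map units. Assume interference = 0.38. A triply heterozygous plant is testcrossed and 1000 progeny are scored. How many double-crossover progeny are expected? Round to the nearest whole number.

14

Map distances give recombination frequencies of 0.142 and 0.155 for the two intervals.
With interference 0.38 (so coincidence = 0.62), expected double-crossover frequency = 0.142 × 0.155 × 0.62 = 0.01365.
Expected number = 0.01365 × 1000 = 13.65 ≈ 14.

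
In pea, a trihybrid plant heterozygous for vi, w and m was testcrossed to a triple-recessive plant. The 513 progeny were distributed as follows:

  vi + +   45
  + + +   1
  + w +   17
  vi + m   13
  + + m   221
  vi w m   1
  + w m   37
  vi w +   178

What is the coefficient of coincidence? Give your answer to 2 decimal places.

0.38

The two most frequent reciprocal classes, vi w + and + + m, are the parental types, so the F1 was vi w + / + + m.
The two rarest classes, vi w m and + + +, are the double crossovers. Comparing them with the parentals, only the m allele has switched, so m is the middle locus and the order is vi – m – w.
vi–m: (30 + 2)/513 = 0.0624; m–w: (82 + 2)/513 = 0.1637.
Expected DCO frequency = 0.0624 × 0.1637 ≈ 0.01021; observed = 2/513 ≈ 0.00390.
Coefficient of coincidence = 0.00390/0.01021 ≈ 0.38.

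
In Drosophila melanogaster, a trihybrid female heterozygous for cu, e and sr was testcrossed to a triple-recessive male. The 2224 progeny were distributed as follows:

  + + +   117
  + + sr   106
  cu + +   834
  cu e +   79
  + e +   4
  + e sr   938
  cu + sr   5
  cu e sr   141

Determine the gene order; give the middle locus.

The two most frequent reciprocal classes, + e sr and cu + +, are the parental types, so the F1 was + e sr / cu + +.
The two rarest classes, + e + and cu + sr, are the double crossovers. Comparing them with the parentals, only the sr allele has switched, so sr is the middle locus and the order is cu – sr – e.

sr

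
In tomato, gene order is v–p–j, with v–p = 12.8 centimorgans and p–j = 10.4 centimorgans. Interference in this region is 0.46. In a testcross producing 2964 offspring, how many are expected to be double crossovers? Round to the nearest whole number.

21

Map distances give recombination frequencies of 0.128 and 0.104 for the two intervals.
With interference 0.46 (so coincidence = 0.54), expected double-crossover frequency = 0.128 × 0.104 × 0.54 = 0.00719.
Expected number = 0.00719 × 2964 = 21.31 ≈ 21.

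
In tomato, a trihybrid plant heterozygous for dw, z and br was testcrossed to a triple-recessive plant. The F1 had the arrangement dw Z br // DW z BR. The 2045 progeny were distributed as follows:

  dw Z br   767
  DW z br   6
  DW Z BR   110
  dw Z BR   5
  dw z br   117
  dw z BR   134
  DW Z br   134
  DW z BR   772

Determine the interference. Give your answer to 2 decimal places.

0.66

The two rarest classes, dw Z BR and DW z br, are the double crossovers. Comparing them with the parentals, only the br allele has switched, so br is the middle locus and the order is z – br – dw.
z–br: (227 + 11)/2045 = 0.1164; br–dw: (268 + 11)/2045 = 0.1364.
Expected DCO frequency = 0.1164 × 0.1364 ≈ 0.01588; observed = 11/2045 ≈ 0.00538.
Coefficient of coincidence = 0.00538/0.01588 ≈ 0.34; interference = 1 − 0.34 = 0.66.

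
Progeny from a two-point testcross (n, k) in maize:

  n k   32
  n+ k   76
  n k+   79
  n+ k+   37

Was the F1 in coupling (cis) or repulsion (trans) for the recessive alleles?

trans

The two most frequent classes are n+ k (76) and n k+ (79); these are the parental (non-recombinant) types.
So the F1 carried n+ k on one chromosome and n k+ on the other — the recessive alleles are on opposite chromosomes (trans / repulsion).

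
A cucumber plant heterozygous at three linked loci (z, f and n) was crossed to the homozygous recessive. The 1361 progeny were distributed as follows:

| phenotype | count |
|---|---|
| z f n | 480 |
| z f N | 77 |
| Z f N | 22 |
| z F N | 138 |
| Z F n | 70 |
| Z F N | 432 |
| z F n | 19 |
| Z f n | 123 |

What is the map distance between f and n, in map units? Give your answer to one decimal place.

13.8 map units

The two most frequent reciprocal classes, Z F N and z f n, are the parental types, so the F1 was Z F N / z f n.
The two rarest classes, Z f N and z F n, are the double crossovers. Comparing them with the parentals, only the f allele has switched, so f is the middle locus and the order is z – f – n.
Crossovers in the f–n interval produce the single-crossover classes Z F n and z f N (70 + 77 = 147) plus the double crossovers (41).
RF(f–n) = (147 + 41) / 1361 = 188/1361 = 0.1381 → 13.8 map units.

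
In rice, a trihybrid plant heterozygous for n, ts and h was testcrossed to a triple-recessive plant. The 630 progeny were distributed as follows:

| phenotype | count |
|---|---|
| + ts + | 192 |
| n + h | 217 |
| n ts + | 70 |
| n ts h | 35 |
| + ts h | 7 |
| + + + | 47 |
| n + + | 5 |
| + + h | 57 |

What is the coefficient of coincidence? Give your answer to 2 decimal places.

The two most frequent reciprocal classes, n + h and + ts +, are the parental types, so the F1 was n + h / + ts +.
The two rarest classes, n + + and + ts h, are the double crossovers. Comparing them with the parentals, only the h allele has switched, so h is the middle locus and the order is n – h – ts.
n–h: (127 + 12)/630 = 0.2206; h–ts: (82 + 12)/630 = 0.1492.
Expected DCO frequency = 0.2206 × 0.1492 ≈ 0.03291; observed = 12/630 ≈ 0.01905.
Coefficient of coincidence = 0.01905/0.03291 ≈ 0.58.

0.58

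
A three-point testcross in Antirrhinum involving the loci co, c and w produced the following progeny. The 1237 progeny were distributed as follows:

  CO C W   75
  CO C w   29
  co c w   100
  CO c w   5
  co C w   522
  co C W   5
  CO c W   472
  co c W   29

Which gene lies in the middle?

w

The two most frequent reciprocal classes, co C w and CO c W, are the parental types, so the F1 was co C w / CO c W.
The two rarest classes, co C W and CO c w, are the double crossovers. Comparing them with the parentals, only the w allele has switched, so w is the middle locus and the order is c – w – co.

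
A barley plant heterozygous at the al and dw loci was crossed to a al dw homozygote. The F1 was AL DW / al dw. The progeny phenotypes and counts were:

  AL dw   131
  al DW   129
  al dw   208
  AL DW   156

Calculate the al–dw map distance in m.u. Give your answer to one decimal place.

41.7 m.u.

The recombinant classes are AL dw and al DW: 131 + 129 = 260.
Recombination frequency = 260/624 = 0.4167 ≈ 41.7%, i.e. 41.7 m.u.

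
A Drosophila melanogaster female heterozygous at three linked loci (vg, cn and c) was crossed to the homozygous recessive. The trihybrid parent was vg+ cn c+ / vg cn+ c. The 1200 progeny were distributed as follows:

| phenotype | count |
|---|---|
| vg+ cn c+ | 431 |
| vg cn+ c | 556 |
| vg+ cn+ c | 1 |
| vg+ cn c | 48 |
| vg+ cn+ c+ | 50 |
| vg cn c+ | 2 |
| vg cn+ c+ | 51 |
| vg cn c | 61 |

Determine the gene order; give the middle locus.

vg

The two rarest classes, vg cn c+ and vg+ cn+ c, are the double crossovers. Comparing them with the parentals, only the vg allele has switched, so vg is the middle locus and the order is c – vg – cn.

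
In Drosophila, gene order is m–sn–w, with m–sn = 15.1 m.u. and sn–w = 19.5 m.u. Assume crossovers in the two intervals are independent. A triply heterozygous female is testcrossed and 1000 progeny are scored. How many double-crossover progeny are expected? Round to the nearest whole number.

29

Map distances give recombination frequencies of 0.151 and 0.195 for the two intervals.
With no interference, expected double-crossover frequency = 0.151 × 0.195 = 0.02944.
Expected number = 0.02944 × 1000 = 29.45 ≈ 29.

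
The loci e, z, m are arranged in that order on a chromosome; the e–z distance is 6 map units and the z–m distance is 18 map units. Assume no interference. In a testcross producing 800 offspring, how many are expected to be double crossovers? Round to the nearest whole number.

9

Map distances give recombination frequencies of 0.060 and 0.180 for the two intervals.
With no interference, expected double-crossover frequency = 0.060 × 0.180 = 0.01080.
Expected number = 0.01080 × 800 = 8.64 ≈ 9.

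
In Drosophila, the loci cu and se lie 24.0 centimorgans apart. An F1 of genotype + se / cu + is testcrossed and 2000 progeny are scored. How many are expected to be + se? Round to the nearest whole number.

A map distance of 24.0 centimorgans corresponds to a recombination frequency of 0.240.
The F1 is + se / cu +, so + se is a parental gamete class with expected frequency (1 − r)/2 = 0.760/2 = 0.3800.
Expected number = 0.3800 × 2000 = 760.00 ≈ 760.

760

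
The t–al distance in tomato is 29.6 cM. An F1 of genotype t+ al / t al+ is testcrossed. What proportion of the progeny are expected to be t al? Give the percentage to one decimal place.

A map distance of 29.6 cM corresponds to a recombination frequency of 0.296.
The F1 is t+ al / t al+, so t al is a recombinant gamete class with expected frequency r/2 = 0.296/2 = 0.1480.
That is 0.1480 = 14.8% of the progeny.

14.8%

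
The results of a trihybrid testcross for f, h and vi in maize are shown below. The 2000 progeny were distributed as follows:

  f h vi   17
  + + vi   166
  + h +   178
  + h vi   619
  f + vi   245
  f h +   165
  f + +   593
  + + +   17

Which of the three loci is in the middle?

The two most frequent reciprocal classes, + h vi and f + +, are the parental types, so the F1 was + h vi / f + +.
The two rarest classes, f h vi and + + +, are the double crossovers. Comparing them with the parentals, only the f allele has switched, so f is the middle locus and the order is h – f – vi.

f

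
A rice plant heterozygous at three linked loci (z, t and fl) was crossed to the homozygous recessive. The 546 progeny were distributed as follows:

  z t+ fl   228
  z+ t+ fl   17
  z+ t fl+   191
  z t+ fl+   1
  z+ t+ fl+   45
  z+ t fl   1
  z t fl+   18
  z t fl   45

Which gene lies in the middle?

fl

The two most frequent reciprocal classes, z t+ fl and z+ t fl+, are the parental types, so the F1 was z t+ fl / z+ t fl+.
The two rarest classes, z t+ fl+ and z+ t fl, are the double crossovers. Comparing them with the parentals, only the fl allele has switched, so fl is the middle locus and the order is z – fl – t.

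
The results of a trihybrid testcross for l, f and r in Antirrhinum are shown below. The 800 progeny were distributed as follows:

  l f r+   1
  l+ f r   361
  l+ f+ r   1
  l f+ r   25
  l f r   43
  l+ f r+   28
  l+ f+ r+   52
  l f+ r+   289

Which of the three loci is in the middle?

The two most frequent reciprocal classes, l+ f r and l f+ r+, are the parental types, so the F1 was l+ f r / l f+ r+.
The two rarest classes, l+ f+ r and l f r+, are the double crossovers. Comparing them with the parentals, only the f allele has switched, so f is the middle locus and the order is r – f – l.

f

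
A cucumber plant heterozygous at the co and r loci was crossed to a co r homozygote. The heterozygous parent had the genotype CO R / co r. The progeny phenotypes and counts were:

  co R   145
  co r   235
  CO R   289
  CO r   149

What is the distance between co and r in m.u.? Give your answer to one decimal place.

The recombinant classes are CO r and co R: 149 + 145 = 294.
Recombination frequency = 294/818 = 0.3594 ≈ 35.9%, i.e. 35.9 m.u.

35.9 m.u.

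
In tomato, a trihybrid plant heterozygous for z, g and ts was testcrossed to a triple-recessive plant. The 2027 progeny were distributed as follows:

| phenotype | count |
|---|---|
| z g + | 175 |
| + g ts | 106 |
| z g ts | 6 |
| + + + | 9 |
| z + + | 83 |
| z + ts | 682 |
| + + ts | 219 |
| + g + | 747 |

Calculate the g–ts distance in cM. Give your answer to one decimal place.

10.1 cM

The two most frequent reciprocal classes, + g + and z + ts, are the parental types, so the F1 was + g + / z + ts.
The two rarest classes, + + + and z g ts, are the double crossovers. Comparing them with the parentals, only the g allele has switched, so g is the middle locus and the order is z – g – ts.
Crossovers in the g–ts interval produce the single-crossover classes + g ts and z + + (106 + 83 = 189) plus the double crossovers (15).
RF(g–ts) = (189 + 15) / 2027 = 204/2027 = 0.1006 → 10.1 cM.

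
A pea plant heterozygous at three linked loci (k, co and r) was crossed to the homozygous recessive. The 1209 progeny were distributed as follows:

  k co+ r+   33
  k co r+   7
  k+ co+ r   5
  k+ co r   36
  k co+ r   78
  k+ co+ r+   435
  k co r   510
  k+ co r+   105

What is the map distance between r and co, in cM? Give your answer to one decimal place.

16.1 cM

The two most frequent reciprocal classes, k co r and k+ co+ r+, are the parental types, so the F1 was k co r / k+ co+ r+.
The two rarest classes, k co r+ and k+ co+ r, are the double crossovers. Comparing them with the parentals, only the r allele has switched, so r is the middle locus and the order is k – r – co.
Crossovers in the r–co interval produce the single-crossover classes k co+ r and k+ co r+ (78 + 105 = 183) plus the double crossovers (12).
RF(r–co) = (183 + 12) / 1209 = 195/1209 = 0.1613 → 16.1 cM.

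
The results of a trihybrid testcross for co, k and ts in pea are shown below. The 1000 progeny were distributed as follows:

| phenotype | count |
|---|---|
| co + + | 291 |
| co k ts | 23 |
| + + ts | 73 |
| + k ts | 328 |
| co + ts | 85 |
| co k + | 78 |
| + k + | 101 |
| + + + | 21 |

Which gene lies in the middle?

co

The two most frequent reciprocal classes, + k ts and co + +, are the parental types, so the F1 was + k ts / co + +.
The two rarest classes, co k ts and + + +, are the double crossovers. Comparing them with the parentals, only the co allele has switched, so co is the middle locus and the order is ts – co – k.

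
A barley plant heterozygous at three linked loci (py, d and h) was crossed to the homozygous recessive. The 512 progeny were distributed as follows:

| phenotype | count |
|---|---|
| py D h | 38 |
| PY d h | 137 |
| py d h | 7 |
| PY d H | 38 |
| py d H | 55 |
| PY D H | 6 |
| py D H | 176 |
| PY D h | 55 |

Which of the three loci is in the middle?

The two most frequent reciprocal classes, py D H and PY d h, are the parental types, so the F1 was py D H / PY d h.
The two rarest classes, PY D H and py d h, are the double crossovers. Comparing them with the parentals, only the py allele has switched, so py is the middle locus and the order is d – py – h.

py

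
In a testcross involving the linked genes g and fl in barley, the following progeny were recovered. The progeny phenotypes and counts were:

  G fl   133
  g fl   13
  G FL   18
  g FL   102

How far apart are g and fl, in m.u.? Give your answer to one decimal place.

11.7 m.u.

The two most frequent classes, G fl (133) and g FL (102), are the parental types, so the F1 was G fl / g FL.
The recombinant classes are G FL and g fl: 18 + 13 = 31.
Recombination frequency = 31/266 = 0.1165 ≈ 11.7%, i.e. 11.7 m.u.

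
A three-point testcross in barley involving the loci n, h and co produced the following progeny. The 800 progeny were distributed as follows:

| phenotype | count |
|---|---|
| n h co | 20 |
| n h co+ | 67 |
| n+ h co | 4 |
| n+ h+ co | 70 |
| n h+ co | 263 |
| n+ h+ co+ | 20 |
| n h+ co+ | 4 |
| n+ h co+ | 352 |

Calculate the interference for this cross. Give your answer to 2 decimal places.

The two most frequent reciprocal classes, n+ h co+ and n h+ co, are the parental types, so the F1 was n+ h co+ / n h+ co.
The two rarest classes, n+ h co and n h+ co+, are the double crossovers. Comparing them with the parentals, only the co allele has switched, so co is the middle locus and the order is n – co – h.
n–co: (137 + 8)/800 = 0.1812; co–h: (40 + 8)/800 = 0.0600.
Expected DCO frequency = 0.1812 × 0.0600 ≈ 0.01087; observed = 8/800 ≈ 0.01000.
Coefficient of coincidence = 0.01000/0.01087 ≈ 0.92; interference = 1 − 0.92 = 0.08.

0.08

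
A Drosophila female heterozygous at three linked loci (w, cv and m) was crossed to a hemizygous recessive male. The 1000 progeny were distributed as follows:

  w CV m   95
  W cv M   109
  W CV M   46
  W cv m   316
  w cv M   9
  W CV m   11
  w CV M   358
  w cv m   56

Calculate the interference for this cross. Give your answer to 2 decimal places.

The two most frequent reciprocal classes, w CV M and W cv m, are the parental types, so the F1 was w CV M / W cv m.
The two rarest classes, w cv M and W CV m, are the double crossovers. Comparing them with the parentals, only the cv allele has switched, so cv is the middle locus and the order is m – cv – w.
m–cv: (204 + 20)/1000 = 0.2240; cv–w: (102 + 20)/1000 = 0.1220.
Expected DCO frequency = 0.2240 × 0.1220 ≈ 0.02733; observed = 20/1000 ≈ 0.02000.
Coefficient of coincidence = 0.02000/0.02733 ≈ 0.73; interference = 1 − 0.73 = 0.27.

0.27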